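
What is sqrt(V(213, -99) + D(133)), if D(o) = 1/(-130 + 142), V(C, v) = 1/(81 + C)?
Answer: sqrt(17)/14 ≈ 0.29451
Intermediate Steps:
D(o) = 1/12
sqrt(V(213, -99) + D(133)) = sqrt(1/(81 + 213) + 1/12) = sqrt(1/294 + 1/12) = sqrt(17/196) = sqrt(17)/14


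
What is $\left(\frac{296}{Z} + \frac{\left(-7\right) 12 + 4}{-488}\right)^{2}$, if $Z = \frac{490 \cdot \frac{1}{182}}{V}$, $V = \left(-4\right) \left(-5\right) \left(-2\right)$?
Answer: $\frac{3525960084516}{182329} \approx 1.9338 \cdot 10^{7}$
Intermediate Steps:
$V = -40$ ($V = 20 \left(-2\right) = -40$)
$Z = - \frac{7}{104}$ ($Z = \frac{490 \cdot \frac{1}{182}}{-40} = 490 \cdot \frac{1}{182} \left(- \frac{1}{40}\right) = \frac{35}{13} \left(- \frac{1}{40}\right) = - \frac{7}{104} \approx -0.067308$)
$\left(\frac{296}{Z} + \frac{\left(-7\right) 12 + 4}{-488}\right)^{2} = \left(\frac{296}{- \frac{7}{104}} + \frac{\left(-7\right) 12 + 4}{-488}\right)^{2} = \left(296 \left(- \frac{104}{7}\right) + \left(-84 + 4\right) \left(- \frac{1}{488}\right)\right)^{2} = \left(- \frac{30784}{7} - - \frac{10}{61}\right)^{2} = \left(- \frac{30784}{7} + \frac{10}{61}\right)^{2} = \left(- \frac{1877754}{427}\right)^{2} = \frac{3525960084516}{182329}$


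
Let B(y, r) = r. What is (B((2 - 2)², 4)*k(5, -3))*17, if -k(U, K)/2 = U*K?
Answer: 2040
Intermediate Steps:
k(U, K) = -2*K*U (k(U, K) = -2*U*K = -2*K*U)
(B((2 - 2)², 4)*k(5, -3))*17 = (4*(-2*(-3)*5))*17 = (4*30)*17 = 120*17 = 2040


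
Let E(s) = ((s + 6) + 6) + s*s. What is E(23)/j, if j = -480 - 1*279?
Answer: -188/253 ≈ -0.74308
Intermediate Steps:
j = -759 (j = -480 - 279 = -759)
E(s) = 12 + s + s² (E(s) = ((6 + s) + 6) + s² = (12 + s) + s² = 12 + s + s²)
E(23)/j = (12 + 23 + 23²)/(-759) = (12 + 23 + 529)*(-1/759) = 564*(-1/759) = -188/253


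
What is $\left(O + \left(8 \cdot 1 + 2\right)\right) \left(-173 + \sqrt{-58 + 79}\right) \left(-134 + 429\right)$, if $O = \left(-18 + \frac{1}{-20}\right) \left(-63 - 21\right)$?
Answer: $-77889617 + 450229 \sqrt{21} \approx -7.5826 \cdot 10^{7}$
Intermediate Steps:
$O = \frac{7581}{5}$ ($O = \left(-18 - \frac{1}{20}\right) \left(-84\right) = \left(- \frac{361}{20}\right) \left(-84\right) = \frac{7581}{5} \approx 1516.2$)
$\left(O + \left(8 \cdot 1 + 2\right)\right) \left(-173 + \sqrt{-58 + 79}\right) \left(-134 + 429\right) = \left(\frac{7581}{5} + \left(8 \cdot 1 + 2\right)\right) \left(-173 + \sqrt{-58 + 79}\right) \left(-134 + 429\right) = \left(\frac{7581}{5} + \left(8 + 2\right)\right) \left(-173 + \sqrt{21}\right) 295 = \left(\frac{7581}{5} + 10\right) \left(-173 + \sqrt{21}\right) 295 = \frac{7631 \left(-173 + \sqrt{21}\right)}{5} \cdot 295 = \left(- \frac{1320163}{5} + \frac{7631 \sqrt{21}}{5}\right) 295 = -77889617 + 450229 \sqrt{21}$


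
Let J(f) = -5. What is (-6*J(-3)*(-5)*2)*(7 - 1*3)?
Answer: -1200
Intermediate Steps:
(-6*J(-3)*(-5)*2)*(7 - 1*3) = (-6*(-5*(-5))*2)*(7 - 1*3) = (-150*2)*(7 - 3) = -6*50*4 = -300*4 = -1200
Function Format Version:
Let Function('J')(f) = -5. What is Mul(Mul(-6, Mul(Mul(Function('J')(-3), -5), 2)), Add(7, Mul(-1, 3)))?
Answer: -1200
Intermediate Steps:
Mul(Mul(-6, Mul(Mul(Function('J')(-3), -5), 2)), Add(7, Mul(-1, 3))) = Mul(Mul(-6, Mul(Mul(-5, -5), 2)), Add(7, Mul(-1, 3))) = Mul(Mul(-6, Mul(25, 2)), Add(7, -3)) = Mul(Mul(-6, 50), 4) = Mul(-300, 4) = -1200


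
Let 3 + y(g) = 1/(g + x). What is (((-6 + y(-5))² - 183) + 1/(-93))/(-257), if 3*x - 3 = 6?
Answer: 34507/95604 ≈ 0.36094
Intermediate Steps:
x = 3 (x = 1 + (⅓)*6 = 1 + 2 = 3)
y(g) = -3 + 1/(3 + g) (y(g) = -3 + 1/(g + 3) = -3 + 1/(3 + g))
(((-6 + y(-5))² - 183) + 1/(-93))/(-257) = (((-6 + (-8 - 3*(-5))/(3 - 5))² - 183) + 1/(-93))/(-257) = (((-6 + (-8 + 15)/(-2))² - 183) - 1/93)*(-1/257) = (((-6 - ½*7)² - 183) - 1/93)*(-1/257) = (((-6 - 7/2)² - 183) - 1/93)*(-1/257) = (((-19/2)² - 183) - 1/93)*(-1/257) = ((361/4 - 183) - 1/93)*(-1/257) = (-371/4 - 1/93)*(-1/257) = -34507/372*(-1/257) = 34507/95604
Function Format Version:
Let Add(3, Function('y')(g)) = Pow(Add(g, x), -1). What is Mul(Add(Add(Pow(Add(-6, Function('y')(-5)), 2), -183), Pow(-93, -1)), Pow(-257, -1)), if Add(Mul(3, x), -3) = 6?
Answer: Rational(34507, 95604) ≈ 0.36094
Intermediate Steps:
x = 3 (x = Add(1, Mul(Rational(1, 3), 6)) = Add(1, 2) = 3)
Function('y')(g) = Add(-3, Pow(Add(3, g), -1)) (Function('y')(g) = Add(-3, Pow(Add(g, 3), -1)) = Add(-3, Pow(Add(3, g), -1)))
Mul(Add(Add(Pow(Add(-6, Function('y')(-5)), 2), -183), Pow(-93, -1)), Pow(-257, -1)) = Mul(Add(Add(Pow(Add(-6, Mul(Pow(Add(3, -5), -1), Add(-8, Mul(-3, -5)))), 2), -183), Pow(-93, -1)), Pow(-257, -1)) = Mul(Add(Add(Pow(Add(-6, Mul(Pow(-2, -1), Add(-8, 15))), 2), -183), Rational(-1, 93)), Rational(-1, 257)) = Mul(Add(Add(Pow(Add(-6, Mul(Rational(-1, 2), 7)), 2), -183), Rational(-1, 93)), Rational(-1, 257)) = Mul(Add(Add(Pow(Add(-6, Rational(-7, 2)), 2), -183), Rational(-1, 93)), Rational(-1, 257)) = Mul(Add(Add(Pow(Rational(-19, 2), 2), -183), Rational(-1, 93)), Rational(-1, 257)) = Mul(Add(Add(Rational(361, 4), -183), Rational(-1, 93)), Rational(-1, 257)) = Mul(Add(Rational(-371, 4), Rational(-1, 93)), Rational(-1, 257)) = Mul(Rational(-34507, 372), Rational(-1, 257)) = Rational(34507, 95604)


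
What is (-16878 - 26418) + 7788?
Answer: -35508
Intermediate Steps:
(-16878 - 26418) + 7788 = -43296 + 7788 = -35508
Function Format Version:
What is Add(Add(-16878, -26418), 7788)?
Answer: -35508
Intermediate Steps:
Add(Add(-16878, -26418), 7788) = Add(-43296, 7788) = -35508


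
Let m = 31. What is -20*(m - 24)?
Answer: -140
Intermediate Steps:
-20*(m - 24) = -20*(31 - 24) = -20*7 = -140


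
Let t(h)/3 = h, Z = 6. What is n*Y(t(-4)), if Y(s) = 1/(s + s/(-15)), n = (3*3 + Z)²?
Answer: -1125/56 ≈ -20.089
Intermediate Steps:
t(h) = 3*h
n = 225 (n = (3*3 + 6)² = (9 + 6)² = 15² = 225)
Y(s) = 15/(14*s) (Y(s) = 1/(s + s*(-1/15)) = 1/(s - s/15) = 1/(14*s/15) = 15/(14*s))
n*Y(t(-4)) = 225*(15/(14*((3*(-4))))) = 225*((15/14)/(-12)) = 225*((15/14)*(-1/12)) = 225*(-5/56) = -1125/56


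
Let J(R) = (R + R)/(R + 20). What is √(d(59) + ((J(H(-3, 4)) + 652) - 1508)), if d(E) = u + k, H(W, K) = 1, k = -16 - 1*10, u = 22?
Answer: I*√379218/21 ≈ 29.324*I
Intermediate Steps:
k = -26 (k = -16 - 10 = -26)
d(E) = -4 (d(E) = 22 - 26 = -4)
J(R) = 2*R/(20 + R) (J(R) = (2*R)/(20 + R) = 2*R/(20 + R))
√(d(59) + ((J(H(-3, 4)) + 652) - 1508)) = √(-4 + ((2*1/(20 + 1) + 652) - 1508)) = √(-4 + ((2*1/21 + 652) - 1508)) = √(-4 + ((2*1*(1/21) + 652) - 1508)) = √(-4 + ((2/21 + 652) - 1508)) = √(-4 + (13694/21 - 1508)) = √(-4 - 17974/21) = √(-18058/21) = I*√379218/21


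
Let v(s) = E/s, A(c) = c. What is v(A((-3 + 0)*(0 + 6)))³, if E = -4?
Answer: 8/729 ≈ 0.010974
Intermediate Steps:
v(s) = -4/s
v(A((-3 + 0)*(0 + 6)))³ = (-4*1/((0 + 6)*(-3 + 0)))³ = (-4/((-3*6)))³ = (-4/(-18))³ = (-4*(-1/18))³ = (2/9)³ = 8/729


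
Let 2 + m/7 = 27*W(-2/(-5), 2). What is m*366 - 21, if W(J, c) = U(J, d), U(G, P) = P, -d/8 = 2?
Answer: -1111929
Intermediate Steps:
d = -16 (d = -8*2 = -16)
W(J, c) = -16
m = -3038 (m = -14 + 7*(27*(-16)) = -14 + 7*(-432) = -14 - 3024 = -3038)
m*366 - 21 = -3038*366 - 21 = -1111908 - 21 = -1111929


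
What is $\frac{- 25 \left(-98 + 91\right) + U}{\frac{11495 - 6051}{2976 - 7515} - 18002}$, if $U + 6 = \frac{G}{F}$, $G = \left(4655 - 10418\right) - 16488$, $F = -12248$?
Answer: $- \frac{9496327857}{1000863961456} \approx -0.0094881$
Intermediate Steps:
$G = -22251$ ($G = -5763 - 16488 = -22251$)
$U = - \frac{51237}{12248}$ ($U = -6 - \frac{22251}{-12248} = -6 - - \frac{22251}{12248} = -6 + \frac{22251}{12248} = - \frac{51237}{12248} \approx -4.1833$)
$\frac{- 25 \left(-98 + 91\right) + U}{\frac{11495 - 6051}{2976 - 7515} - 18002} = \frac{- 25 \left(-98 + 91\right) - \frac{51237}{12248}}{\frac{11495 - 6051}{2976 - 7515} - 18002} = \frac{\left(-25\right) \left(-7\right) - \frac{51237}{12248}}{\frac{5444}{-4539} - 18002} = \frac{175 - \frac{51237}{12248}}{5444 \left(- \frac{1}{4539}\right) - 18002} = \frac{2092163}{12248 \left(- \frac{5444}{4539} - 18002\right)} = \frac{2092163}{12248 \left(- \frac{81716522}{4539}\right)} = \frac{2092163}{12248} \left(- \frac{4539}{81716522}\right) = - \frac{9496327857}{1000863961456}$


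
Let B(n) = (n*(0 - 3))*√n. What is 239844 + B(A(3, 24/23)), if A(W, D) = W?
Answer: 239844 - 9*√3 ≈ 2.3983e+5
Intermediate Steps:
B(n) = -3*n^(3/2) (B(n) = (n*(-3))*√n = (-3*n)*√n = -3*n^(3/2))
239844 + B(A(3, 24/23)) = 239844 - 9*√3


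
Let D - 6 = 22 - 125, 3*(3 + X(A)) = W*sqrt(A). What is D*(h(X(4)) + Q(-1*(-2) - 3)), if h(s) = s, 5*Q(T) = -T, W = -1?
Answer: 5044/15 ≈ 336.27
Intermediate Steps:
Q(T) = -T/5 (Q(T) = (-T)/5 = -T/5)
X(A) = -3 - sqrt(A)/3 (X(A) = -3 + (-sqrt(A))/3 = -3 - sqrt(A)/3)
D = -97 (D = 6 + (22 - 125) = 6 - 103 = -97)
D*(h(X(4)) + Q(-1*(-2) - 3)) = -97*((-3 - sqrt(4)/3) - (-1*(-2) - 3)/5) = -97*((-3 - 1/3*2) - (2 - 3)/5) = -97*((-3 - 2/3) - 1/5*(-1)) = -97*(-11/3 + 1/5) = -97*(-52/15) = 5044/15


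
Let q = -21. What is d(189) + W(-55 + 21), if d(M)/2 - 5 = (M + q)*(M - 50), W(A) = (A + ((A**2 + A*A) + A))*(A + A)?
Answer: -105878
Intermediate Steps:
W(A) = 2*A*(2*A + 2*A**2) (W(A) = (A + ((A**2 + A**2) + A))*(2*A) = (A + (2*A**2 + A))*(2*A) = (A + (A + 2*A**2))*(2*A) = (2*A + 2*A**2)*(2*A) = 2*A*(2*A + 2*A**2))
d(M) = 10 + 2*(-50 + M)*(-21 + M) (d(M) = 10 + 2*((M - 21)*(M - 50)) = 10 + 2*((-21 + M)*(-50 + M)) = 10 + 2*((-50 + M)*(-21 + M)) = 10 + 2*(-50 + M)*(-21 + M))
d(189) + W(-55 + 21) = (2110 - 142*189 + 2*189**2) + 4*(-55 + 21)**2*(1 + (-55 + 21)) = (2110 - 26838 + 2*35721) + 4*(-34)**2*(1 - 34) = (2110 - 26838 + 71442) + 4*1156*(-33) = 46714 - 152592 = -105878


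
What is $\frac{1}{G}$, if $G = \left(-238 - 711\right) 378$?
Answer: $- \frac{1}{358722} \approx -2.7877 \cdot 10^{-6}$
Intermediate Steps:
$G = -358722$ ($G = \left(-949\right) 378 = -358722$)
$\frac{1}{G} = \frac{1}{-358722} = - \frac{1}{358722}$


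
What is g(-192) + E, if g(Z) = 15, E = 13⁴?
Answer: 28576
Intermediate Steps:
E = 28561
g(-192) + E = 15 + 28561 = 28576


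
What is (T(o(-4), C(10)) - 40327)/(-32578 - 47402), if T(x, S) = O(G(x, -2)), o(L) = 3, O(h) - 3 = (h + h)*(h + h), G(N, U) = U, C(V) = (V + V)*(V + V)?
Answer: 3359/6665 ≈ 0.50398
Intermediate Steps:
C(V) = 4*V² (C(V) = (2*V)*(2*V) = 4*V²)
O(h) = 3 + 4*h² (O(h) = 3 + (h + h)*(h + h) = 3 + (2*h)*(2*h) = 3 + 4*h²)
T(x, S) = 19 (T(x, S) = 3 + 4*(-2)² = 3 + 4*4 = 3 + 16 = 19)
(T(o(-4), C(10)) - 40327)/(-32578 - 47402) = (19 - 40327)/(-32578 - 47402) = -40308/(-79980) = -40308*(-1/79980) = 3359/6665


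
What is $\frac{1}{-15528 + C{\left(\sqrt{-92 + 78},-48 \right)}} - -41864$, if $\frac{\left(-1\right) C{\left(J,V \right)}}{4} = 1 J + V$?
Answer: $\frac{1230765595043}{29399140} + \frac{i \sqrt{14}}{58798280} \approx 41864.0 + 6.3636 \cdot 10^{-8} i$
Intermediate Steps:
$C{\left(J,V \right)} = - 4 J - 4 V$ ($C{\left(J,V \right)} = - 4 \left(1 J + V\right) = - 4 \left(J + V\right) = - 4 J - 4 V$)
$\frac{1}{-15528 + C{\left(\sqrt{-92 + 78},-48 \right)}} - -41864 = \frac{1}{-15528 - \left(-192 + 4 \sqrt{-92 + 78}\right)} - -41864 = \frac{1}{-15528 + \left(- 4 \sqrt{-14} + 192\right)} + 41864 = \frac{1}{-15528 + \left(- 4 i \sqrt{14} + 192\right)} + 41864 = \frac{1}{-15528 + \left(192 - 4 i \sqrt{14}\right)} + 41864 = \frac{1}{-15336 - 4 i \sqrt{14}} + 41864 = 41864 + \frac{1}{-15336 - 4 i \sqrt{14}}$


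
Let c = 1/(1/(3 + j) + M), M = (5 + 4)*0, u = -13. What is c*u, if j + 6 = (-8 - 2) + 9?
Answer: 52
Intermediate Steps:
j = -7 (j = -6 + ((-8 - 2) + 9) = -6 + (-10 + 9) = -6 - 1 = -7)
M = 0 (M = 9*0 = 0)
c = -4 (c = 1/(1/(3 - 7) + 0) = 1/(1/(-4) + 0) = 1/(-¼ + 0) = 1/(-¼) = -4)
c*u = -4*(-13) = 52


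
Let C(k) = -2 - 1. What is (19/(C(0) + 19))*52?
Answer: 247/4 ≈ 61.750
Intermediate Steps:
C(k) = -3
(19/(C(0) + 19))*52 = (19/(-3 + 19))*52 = (19/16)*52 = 247/4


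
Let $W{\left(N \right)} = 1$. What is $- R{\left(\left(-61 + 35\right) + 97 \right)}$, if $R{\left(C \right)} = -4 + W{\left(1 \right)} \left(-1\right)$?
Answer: $5$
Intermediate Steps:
$R{\left(C \right)} = -5$ ($R{\left(C \right)} = -4 + 1 \left(-1\right) = -4 - 1 = -5$)
$- R{\left(\left(-61 + 35\right) + 97 \right)} = \left(-1\right) \left(-5\right) = 5$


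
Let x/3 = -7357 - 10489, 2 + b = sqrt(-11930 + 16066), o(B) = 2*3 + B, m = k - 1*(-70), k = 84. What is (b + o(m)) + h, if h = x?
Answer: -53380 + 2*sqrt(1034) ≈ -53316.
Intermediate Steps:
m = 154 (m = 84 - 1*(-70) = 84 + 70 = 154)
o(B) = 6 + B
b = -2 + 2*sqrt(1034) (b = -2 + sqrt(-11930 + 16066) = -2 + sqrt(4136) = -2 + 2*sqrt(1034) ≈ 62.312)
x = -53538 (x = 3*(-7357 - 10489) = 3*(-17846) = -53538)
h = -53538
(b + o(m)) + h = ((-2 + 2*sqrt(1034)) + (6 + 154)) - 53538 = ((-2 + 2*sqrt(1034)) + 160) - 53538 = (158 + 2*sqrt(1034)) - 53538 = -53380 + 2*sqrt(1034)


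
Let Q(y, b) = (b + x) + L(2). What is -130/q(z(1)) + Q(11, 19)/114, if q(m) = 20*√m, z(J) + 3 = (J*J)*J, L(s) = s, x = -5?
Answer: 8/57 + 13*I*√2/4 ≈ 0.14035 + 4.5962*I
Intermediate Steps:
Q(y, b) = -3 + b (Q(y, b) = (b - 5) + 2 = (-5 + b) + 2 = -3 + b)
z(J) = -3 + J³ (z(J) = -3 + (J*J)*J = -3 + J²*J = -3 + J³)
-130/q(z(1)) + Q(11, 19)/114 = -130*1/(20*√(-3 + 1³)) + (-3 + 19)/114 = -130*1/(20*√(-3 + 1)) + 16*(1/114) = -130*(-I*√2/40) + 8/57 = -(-13)*I*√2/4 + 8/57 = 13*I*√2/4 + 8/57 = 8/57 + 13*I*√2/4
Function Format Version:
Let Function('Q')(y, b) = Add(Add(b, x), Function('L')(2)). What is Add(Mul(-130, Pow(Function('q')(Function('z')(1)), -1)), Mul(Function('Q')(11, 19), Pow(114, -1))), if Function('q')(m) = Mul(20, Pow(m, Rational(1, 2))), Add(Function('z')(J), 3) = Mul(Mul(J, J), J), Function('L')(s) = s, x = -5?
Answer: Add(Rational(8, 57), Mul(Rational(13, 4), I, Pow(2, Rational(1, 2)))) ≈ Add(0.14035, Mul(4.5962, I))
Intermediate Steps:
Function('Q')(y, b) = Add(-3, b) (Function('Q')(y, b) = Add(Add(b, -5), 2) = Add(Add(-5, b), 2) = Add(-3, b))
Function('z')(J) = Add(-3, Pow(J, 3)) (Function('z')(J) = Add(-3, Mul(Mul(J, J), J)) = Add(-3, Mul(Pow(J, 2), J)) = Add(-3, Pow(J, 3)))
Add(Mul(-130, Pow(Function('q')(Function('z')(1)), -1)), Mul(Function('Q')(11, 19), Pow(114, -1))) = Add(Mul(-130, Pow(Mul(20, Pow(Add(-3, Pow(1, 3)), Rational(1, 2))), -1)), Mul(Add(-3, 19), Pow(114, -1))) = Add(Mul(-130, Pow(Mul(20, Pow(Add(-3, 1), Rational(1, 2))), -1)), Mul(16, Rational(1, 114))) = Add(Mul(-130, Pow(Mul(20, Pow(-2, Rational(1, 2))), -1)), Rational(8, 57)) = Add(Mul(-130, Pow(Mul(20, Mul(I, Pow(2, Rational(1, 2)))), -1)), Rational(8, 57)) = Add(Mul(-130, Pow(Mul(20, I, Pow(2, Rational(1, 2))), -1)), Rational(8, 57)) = Add(Mul(-130, Mul(Rational(-1, 40), I, Pow(2, Rational(1, 2)))), Rational(8, 57)) = Add(Mul(Rational(13, 4), I, Pow(2, Rational(1, 2))), Rational(8, 57)) = Add(Rational(8, 57), Mul(Rational(13, 4), I, Pow(2, Rational(1, 2))))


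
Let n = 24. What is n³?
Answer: 13824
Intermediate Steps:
n³ = 24³ = 13824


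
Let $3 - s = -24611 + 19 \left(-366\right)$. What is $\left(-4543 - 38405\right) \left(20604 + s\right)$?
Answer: $-2240683056$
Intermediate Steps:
$s = 31568$ ($s = 3 - \left(-24611 + 19 \left(-366\right)\right) = 3 - \left(-24611 - 6954\right) = 3 - -31565 = 3 + 31565 = 31568$)
$\left(-4543 - 38405\right) \left(20604 + s\right) = \left(-4543 - 38405\right) \left(20604 + 31568\right) = \left(-42948\right) 52172 = -2240683056$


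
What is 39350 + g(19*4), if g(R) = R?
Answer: 39426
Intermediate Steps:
39350 + g(19*4) = 39350 + 19*4 = 39350 + 76 = 39426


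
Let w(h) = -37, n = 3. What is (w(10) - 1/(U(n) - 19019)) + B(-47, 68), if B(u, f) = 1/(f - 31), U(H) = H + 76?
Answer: -25909883/700780 ≈ -36.973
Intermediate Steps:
U(H) = 76 + H
B(u, f) = 1/(-31 + f)
(w(10) - 1/(U(n) - 19019)) + B(-47, 68) = (-37 - 1/((76 + 3) - 19019)) + 1/(-31 + 68) = (-37 - 1/(79 - 19019)) + 1/37 = (-37 - 1/(-18940)) + 1/37 = (-37 - 1*(-1/18940)) + 1/37 = (-37 + 1/18940) + 1/37 = -700779/18940 + 1/37 = -25909883/700780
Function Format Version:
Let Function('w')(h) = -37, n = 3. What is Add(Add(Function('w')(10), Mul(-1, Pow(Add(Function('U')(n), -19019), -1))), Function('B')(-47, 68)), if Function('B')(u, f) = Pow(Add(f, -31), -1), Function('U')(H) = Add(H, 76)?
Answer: Rational(-25909883, 700780) ≈ -36.973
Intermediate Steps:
Function('U')(H) = Add(76, H)
Function('B')(u, f) = Pow(Add(-31, f), -1)
Add(Add(Function('w')(10), Mul(-1, Pow(Add(Function('U')(n), -19019), -1))), Function('B')(-47, 68)) = Add(Add(-37, Mul(-1, Pow(Add(Add(76, 3), -19019), -1))), Pow(Add(-31, 68), -1)) = Add(Add(-37, Mul(-1, Pow(Add(79, -19019), -1))), Pow(37, -1)) = Add(Add(-37, Mul(-1, Pow(-18940, -1))), Rational(1, 37)) = Add(Add(-37, Mul(-1, Rational(-1, 18940))), Rational(1, 37)) = Add(Add(-37, Rational(1, 18940)), Rational(1, 37)) = Add(Rational(-700779, 18940), Rational(1, 37)) = Rational(-25909883, 700780)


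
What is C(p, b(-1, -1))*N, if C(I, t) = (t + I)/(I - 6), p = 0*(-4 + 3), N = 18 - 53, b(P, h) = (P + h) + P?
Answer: -35/2 ≈ -17.500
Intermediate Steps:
b(P, h) = h + 2*P
N = -35
p = 0 (p = 0*(-1) = 0)
C(I, t) = (I + t)/(-6 + I)
C(p, b(-1, -1))*N = ((0 + (-1 + 2*(-1)))/(-6 + 0))*(-35) = ((0 + (-1 - 2))/(-6))*(-35) = -(0 - 3)/6*(-35) = -1/6*(-3)*(-35) = (1/2)*(-35) = -35/2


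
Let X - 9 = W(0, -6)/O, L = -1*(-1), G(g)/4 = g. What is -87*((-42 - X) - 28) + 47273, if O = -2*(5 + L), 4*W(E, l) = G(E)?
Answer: 54146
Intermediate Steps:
G(g) = 4*g
W(E, l) = E (W(E, l) = (4*E)/4 = E)
L = 1
O = -12 (O = -2*(5 + 1) = -2*6 = -12)
X = 9 (X = 9 + 0/(-12) = 9 + 0*(-1/12) = 9 + 0 = 9)
-87*((-42 - X) - 28) + 47273 = -87*((-42 - 1*9) - 28) + 47273 = -87*((-42 - 9) - 28) + 47273 = -87*(-51 - 28) + 47273 = -87*(-79) + 47273 = 6873 + 47273 = 54146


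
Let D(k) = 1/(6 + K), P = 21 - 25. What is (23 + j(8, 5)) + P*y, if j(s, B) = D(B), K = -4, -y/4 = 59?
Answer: 1935/2 ≈ 967.50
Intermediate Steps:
P = -4
y = -236 (y = -4*59 = -236)
D(k) = ½ (D(k) = 1/(6 - 4) = 1/2 = ½)
j(s, B) = ½
(23 + j(8, 5)) + P*y = (23 + ½) - 4*(-236) = 47/2 + 944 = 1935/2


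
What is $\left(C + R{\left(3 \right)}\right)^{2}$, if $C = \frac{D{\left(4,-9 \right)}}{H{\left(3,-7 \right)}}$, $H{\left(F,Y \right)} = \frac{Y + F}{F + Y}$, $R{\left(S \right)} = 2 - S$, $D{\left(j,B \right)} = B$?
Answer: $100$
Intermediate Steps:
$H{\left(F,Y \right)} = 1$ ($H{\left(F,Y \right)} = \frac{F + Y}{F + Y} = 1$)
$C = -9$ ($C = - \frac{9}{1} = \left(-9\right) 1 = -9$)
$\left(C + R{\left(3 \right)}\right)^{2} = \left(-9 + \left(2 - 3\right)\right)^{2} = \left(-9 - 1\right)^{2} = \left(-10\right)^{2} = 100$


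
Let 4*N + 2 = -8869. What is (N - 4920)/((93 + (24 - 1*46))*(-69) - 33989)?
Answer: 28551/155552 ≈ 0.18355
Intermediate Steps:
N = -8871/4 (N = -½ + (¼)*(-8869) = -½ - 8869/4 = -8871/4 ≈ -2217.8)
(N - 4920)/((93 + (24 - 1*46))*(-69) - 33989) = (-8871/4 - 4920)/((93 + (24 - 1*46))*(-69) - 33989) = -28551/(4*((93 + (24 - 46))*(-69) - 33989)) = -28551/(4*((93 - 22)*(-69) - 33989)) = -28551/(4*(71*(-69) - 33989)) = -28551/(4*(-4899 - 33989)) = -28551/4/(-38888) = -28551/4*(-1/38888) = 28551/155552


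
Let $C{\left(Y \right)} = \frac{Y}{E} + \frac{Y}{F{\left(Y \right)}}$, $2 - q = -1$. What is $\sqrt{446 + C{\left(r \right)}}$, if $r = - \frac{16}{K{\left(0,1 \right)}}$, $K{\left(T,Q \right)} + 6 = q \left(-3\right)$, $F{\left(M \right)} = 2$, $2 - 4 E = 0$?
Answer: $\frac{\sqrt{4038}}{3} \approx 21.182$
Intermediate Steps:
$E = \frac{1}{2}$ ($E = \frac{1}{2} - 0 = \frac{1}{2} + 0 = \frac{1}{2} \approx 0.5$)
$q = 3$ ($q = 2 - -1 = 2 + 1 = 3$)
$K{\left(T,Q \right)} = -15$ ($K{\left(T,Q \right)} = -6 + 3 \left(-3\right) = -6 - 9 = -15$)
$r = \frac{16}{15}$ ($r = - \frac{16}{-15} = \left(-16\right) \left(- \frac{1}{15}\right) = \frac{16}{15} \approx 1.0667$)
$C{\left(Y \right)} = \frac{5 Y}{2}$ ($C{\left(Y \right)} = Y \frac{1}{\frac{1}{2}} + \frac{Y}{2} = Y 2 + Y \frac{1}{2} = 2 Y + \frac{Y}{2} = \frac{5 Y}{2}$)
$\sqrt{446 + C{\left(r \right)}} = \sqrt{446 + \frac{5}{2} \cdot \frac{16}{15}} = \sqrt{446 + \frac{8}{3}} = \sqrt{\frac{1346}{3}} = \frac{\sqrt{4038}}{3}$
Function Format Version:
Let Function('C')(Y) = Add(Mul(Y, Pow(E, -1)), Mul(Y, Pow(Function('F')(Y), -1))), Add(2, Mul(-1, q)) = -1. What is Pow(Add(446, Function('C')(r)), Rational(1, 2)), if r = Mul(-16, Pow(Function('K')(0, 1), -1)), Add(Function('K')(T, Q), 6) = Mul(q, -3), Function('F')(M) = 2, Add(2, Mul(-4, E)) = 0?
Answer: Mul(Rational(1, 3), Pow(4038, Rational(1, 2))) ≈ 21.182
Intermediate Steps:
E = Rational(1, 2) (E = Add(Rational(1, 2), Mul(Rational(-1, 4), 0)) = Add(Rational(1, 2), 0) = Rational(1, 2) ≈ 0.50000)
q = 3 (q = Add(2, Mul(-1, -1)) = Add(2, 1) = 3)
Function('K')(T, Q) = -15 (Function('K')(T, Q) = Add(-6, Mul(3, -3)) = Add(-6, -9) = -15)
r = Rational(16, 15) (r = Mul(-16, Pow(-15, -1)) = Mul(-16, Rational(-1, 15)) = Rational(16, 15) ≈ 1.0667)
Function('C')(Y) = Mul(Rational(5, 2), Y) (Function('C')(Y) = Add(Mul(Y, Pow(Rational(1, 2), -1)), Mul(Y, Pow(2, -1))) = Add(Mul(Y, 2), Mul(Y, Rational(1, 2))) = Add(Mul(2, Y), Mul(Rational(1, 2), Y)) = Mul(Rational(5, 2), Y))
Pow(Add(446, Function('C')(r)), Rational(1, 2)) = Pow(Add(446, Mul(Rational(5, 2), Rational(16, 15))), Rational(1, 2)) = Pow(Add(446, Rational(8, 3)), Rational(1, 2)) = Pow(Rational(1346, 3), Rational(1, 2)) = Mul(Rational(1, 3), Pow(4038, Rational(1, 2)))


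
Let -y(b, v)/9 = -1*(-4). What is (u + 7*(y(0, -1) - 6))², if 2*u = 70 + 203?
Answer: 99225/4 ≈ 24806.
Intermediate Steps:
y(b, v) = -36 (y(b, v) = -(-9)*(-4) = -9*4 = -36)
u = 273/2 (u = (70 + 203)/2 = (½)*273 = 273/2 ≈ 136.50)
(u + 7*(y(0, -1) - 6))² = (273/2 + 7*(-36 - 6))² = (273/2 + 7*(-42))² = (273/2 - 294)² = (-315/2)² = 99225/4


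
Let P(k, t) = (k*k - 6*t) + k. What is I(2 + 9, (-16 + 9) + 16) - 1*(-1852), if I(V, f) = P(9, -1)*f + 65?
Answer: 2781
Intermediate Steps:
P(k, t) = k + k² - 6*t (P(k, t) = (k² - 6*t) + k = k + k² - 6*t)
I(V, f) = 65 + 96*f (I(V, f) = (9 + 9² - 6*(-1))*f + 65 = (9 + 81 + 6)*f + 65 = 96*f + 65 = 65 + 96*f)
I(2 + 9, (-16 + 9) + 16) - 1*(-1852) = (65 + 96*((-16 + 9) + 16)) - 1*(-1852) = (65 + 96*(-7 + 16)) + 1852 = (65 + 96*9) + 1852 = (65 + 864) + 1852 = 929 + 1852 = 2781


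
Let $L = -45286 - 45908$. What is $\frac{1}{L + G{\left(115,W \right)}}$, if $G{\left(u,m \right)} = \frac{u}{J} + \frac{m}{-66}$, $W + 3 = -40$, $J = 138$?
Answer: $- \frac{33}{3009353} \approx -1.0966 \cdot 10^{-5}$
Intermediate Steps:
$W = -43$ ($W = -3 - 40 = -43$)
$G{\left(u,m \right)} = - \frac{m}{66} + \frac{u}{138}$ ($G{\left(u,m \right)} = \frac{u}{138} + \frac{m}{-66} = u \frac{1}{138} + m \left(- \frac{1}{66}\right) = \frac{u}{138} - \frac{m}{66} = - \frac{m}{66} + \frac{u}{138}$)
$L = -91194$
$\frac{1}{L + G{\left(115,W \right)}} = \frac{1}{-91194 + \left(\left(- \frac{1}{66}\right) \left(-43\right) + \frac{1}{138} \cdot 115\right)} = \frac{1}{-91194 + \left(\frac{43}{66} + \frac{5}{6}\right)} = \frac{1}{-91194 + \frac{49}{33}} = \frac{1}{- \frac{3009353}{33}} = - \frac{33}{3009353}$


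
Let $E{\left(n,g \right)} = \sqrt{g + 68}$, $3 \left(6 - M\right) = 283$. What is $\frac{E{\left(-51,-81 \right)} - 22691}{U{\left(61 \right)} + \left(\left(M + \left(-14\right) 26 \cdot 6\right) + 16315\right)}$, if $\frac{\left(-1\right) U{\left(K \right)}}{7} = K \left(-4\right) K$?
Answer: $- \frac{68073}{354692} + \frac{3 i \sqrt{13}}{354692} \approx -0.19192 + 3.0496 \cdot 10^{-5} i$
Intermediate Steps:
$M = - \frac{265}{3}$ ($M = 6 - \frac{283}{3} = - \frac{265}{3} \approx -88.333$)
$E{\left(n,g \right)} = \sqrt{68 + g}$
$U{\left(K \right)} = 28 K^{2}$ ($U{\left(K \right)} = - 7 K \left(-4\right) K = - 7 - 4 K K = - 7 \left(- 4 K^{2}\right) = 28 K^{2}$)
$\frac{E{\left(-51,-81 \right)} - 22691}{U{\left(61 \right)} + \left(\left(M + \left(-14\right) 26 \cdot 6\right) + 16315\right)} = \frac{\sqrt{68 - 81} - 22691}{28 \cdot 61^{2} + \left(\left(- \frac{265}{3} + \left(-14\right) 26 \cdot 6\right) + 16315\right)} = \frac{\sqrt{-13} - 22691}{28 \cdot 3721 + \left(\left(- \frac{265}{3} - 2184\right) + 16315\right)} = \frac{i \sqrt{13} - 22691}{104188 + \left(\left(- \frac{265}{3} - 2184\right) + 16315\right)} = \frac{-22691 + i \sqrt{13}}{104188 + \left(- \frac{6817}{3} + 16315\right)} = \frac{-22691 + i \sqrt{13}}{104188 + \frac{42128}{3}} = \frac{-22691 + i \sqrt{13}}{\frac{354692}{3}} = \left(-22691 + i \sqrt{13}\right) \frac{3}{354692} = - \frac{68073}{354692} + \frac{3 i \sqrt{13}}{354692}$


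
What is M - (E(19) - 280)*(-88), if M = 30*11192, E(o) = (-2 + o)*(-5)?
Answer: 303640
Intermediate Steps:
E(o) = 10 - 5*o
M = 335760
M - (E(19) - 280)*(-88) = 335760 - ((10 - 5*19) - 280)*(-88) = 335760 - ((10 - 95) - 280)*(-88) = 335760 - (-85 - 280)*(-88) = 335760 - (-365)*(-88) = 335760 - 1*32120 = 335760 - 32120 = 303640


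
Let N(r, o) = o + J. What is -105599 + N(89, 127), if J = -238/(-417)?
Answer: -43981586/417 ≈ -1.0547e+5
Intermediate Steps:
J = 238/417 (J = -238*(-1/417) = 238/417 ≈ 0.57074)
N(r, o) = 238/417 + o (N(r, o) = o + 238/417 = 238/417 + o)
-105599 + N(89, 127) = -105599 + (238/417 + 127) = -105599 + 53197/417 = -43981586/417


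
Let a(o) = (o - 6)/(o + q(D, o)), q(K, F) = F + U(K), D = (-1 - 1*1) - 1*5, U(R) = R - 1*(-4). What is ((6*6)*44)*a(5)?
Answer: -1584/7 ≈ -226.29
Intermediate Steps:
U(R) = 4 + R (U(R) = R + 4 = 4 + R)
D = -7 (D = (-1 - 1) - 5 = -2 - 5 = -7)
q(K, F) = 4 + F + K (q(K, F) = F + (4 + K) = 4 + F + K)
a(o) = (-6 + o)/(-3 + 2*o) (a(o) = (o - 6)/(o + (4 + o - 7)) = (-6 + o)/(o + (-3 + o)) = (-6 + o)/(-3 + 2*o))
((6*6)*44)*a(5) = ((6*6)*44)*((-6 + 5)/(-3 + 2*5)) = (36*44)*(-1/(-3 + 10)) = 1584*(-1/7) = -1584/7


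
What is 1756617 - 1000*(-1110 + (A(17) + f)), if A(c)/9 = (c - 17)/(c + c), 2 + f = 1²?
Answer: 2867617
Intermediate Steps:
f = -1 (f = -2 + 1² = -2 + 1 = -1)
A(c) = 9*(-17 + c)/(2*c) (A(c) = 9*((c - 17)/(c + c)) = 9*((-17 + c)/((2*c))) = 9*((-17 + c)*(1/(2*c))) = 9*((-17 + c)/(2*c)) = 9*(-17 + c)/(2*c))
1756617 - 1000*(-1110 + (A(17) + f)) = 1756617 - 1000*(-1110 + ((9/2)*(-17 + 17)/17 - 1)) = 1756617 - 1000*(-1110 + ((9/2)*(1/17)*0 - 1)) = 1756617 - 1000*(-1110 + (0 - 1)) = 1756617 - 1000*(-1110 - 1) = 1756617 - 1000*(-1111) = 1756617 - 1*(-1111000) = 1756617 + 1111000 = 2867617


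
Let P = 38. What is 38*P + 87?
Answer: 1531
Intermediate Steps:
38*P + 87 = 38*38 + 87 = 1444 + 87 = 1531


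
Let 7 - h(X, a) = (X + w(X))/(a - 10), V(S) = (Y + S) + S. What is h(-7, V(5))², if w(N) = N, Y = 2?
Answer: 196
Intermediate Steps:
V(S) = 2 + 2*S (V(S) = (2 + S) + S = 2 + 2*S)
h(X, a) = 7 - 2*X/(-10 + a) (h(X, a) = 7 - (X + X)/(a - 10) = 7 - 2*X/(-10 + a))
h(-7, V(5))² = ((-70 - 2*(-7) + 7*(2 + 2*5))/(-10 + (2 + 2*5)))² = ((-70 + 14 + 7*(2 + 10))/(-10 + (2 + 10)))² = ((-70 + 14 + 7*12)/(-10 + 12))² = ((-70 + 14 + 84)/2)² = ((½)*28)² = 14² = 196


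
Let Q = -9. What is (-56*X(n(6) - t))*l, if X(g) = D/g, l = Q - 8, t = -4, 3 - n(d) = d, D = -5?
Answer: -4760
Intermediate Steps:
n(d) = 3 - d
l = -17 (l = -9 - 8 = -17)
X(g) = -5/g
(-56*X(n(6) - t))*l = -(-280)/((3 - 1*6) - 1*(-4))*(-17) = -(-280)/((3 - 6) + 4)*(-17) = -(-280)/(-3 + 4)*(-17) = -(-280)/1*(-17) = -(-280)*(-17) = -56*(-5)*(-17) = 280*(-17) = -4760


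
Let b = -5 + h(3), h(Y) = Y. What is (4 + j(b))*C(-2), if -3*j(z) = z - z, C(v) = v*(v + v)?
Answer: 32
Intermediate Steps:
C(v) = 2*v² (C(v) = v*(2*v) = 2*v²)
b = -2 (b = -5 + 3 = -2)
j(z) = 0 (j(z) = -(z - z)/3 = -⅓*0 = 0)
(4 + j(b))*C(-2) = (4 + 0)*(2*(-2)²) = 4*(2*4) = 4*8 = 32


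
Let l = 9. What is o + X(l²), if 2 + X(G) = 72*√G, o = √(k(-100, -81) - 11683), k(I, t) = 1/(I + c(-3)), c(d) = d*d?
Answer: 646 + I*√96747014/91 ≈ 646.0 + 108.09*I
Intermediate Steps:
c(d) = d²
k(I, t) = 1/(9 + I) (k(I, t) = 1/(I + (-3)²) = 1/(I + 9) = 1/(9 + I))
o = I*√96747014/91 (o = √(1/(9 - 100) - 11683) = √(1/(-91) - 11683) = √(-1/91 - 11683) = √(-1063154/91) = I*√96747014/91 ≈ 108.09*I)
X(G) = -2 + 72*√G
o + X(l²) = I*√96747014/91 + (-2 + 72*√(9²)) = I*√96747014/91 + (-2 + 72*√81) = I*√96747014/91 + (-2 + 72*9) = I*√96747014/91 + (-2 + 648) = I*√96747014/91 + 646 = 646 + I*√96747014/91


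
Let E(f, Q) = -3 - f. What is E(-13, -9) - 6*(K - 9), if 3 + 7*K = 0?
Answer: 466/7 ≈ 66.571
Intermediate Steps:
K = -3/7 (K = -3/7 + (⅐)*0 = -3/7 + 0 = -3/7 ≈ -0.42857)
E(-13, -9) - 6*(K - 9) = (-3 - 1*(-13)) - 6*(-3/7 - 9) = (-3 + 13) - 6*(-66)/7 = 10 - 1*(-396/7) = 10 + 396/7 = 466/7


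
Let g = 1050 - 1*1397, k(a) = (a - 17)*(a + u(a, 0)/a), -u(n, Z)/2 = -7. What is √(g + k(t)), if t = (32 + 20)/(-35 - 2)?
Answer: I*√127513958/962 ≈ 11.738*I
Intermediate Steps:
u(n, Z) = 14 (u(n, Z) = -2*(-7) = 14)
t = -52/37 (t = 52/(-37) = 52*(-1/37) = -52/37 ≈ -1.4054)
k(a) = (-17 + a)*(a + 14/a) (k(a) = (a - 17)*(a + 14/a) = (-17 + a)*(a + 14/a))
g = -347 (g = 1050 - 1397 = -347)
√(g + k(t)) = √(-347 + (14 + (-52/37)² - 238/(-52/37) - 17*(-52/37))) = √(-347 + (14 + 2704/1369 - 238*(-37/52) + 884/37)) = √(-347 + (14 + 2704/1369 + 4403/26 + 884/37)) = √(-347 + 7446735/35594) = √(-4904383/35594) = I*√127513958/962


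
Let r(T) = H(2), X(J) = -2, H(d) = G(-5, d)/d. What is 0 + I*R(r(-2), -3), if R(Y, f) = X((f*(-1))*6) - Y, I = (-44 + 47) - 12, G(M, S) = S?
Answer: 27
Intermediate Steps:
I = -9 (I = 3 - 12 = -9)
H(d) = 1 (H(d) = d/d = 1)
r(T) = 1
R(Y, f) = -2 - Y
0 + I*R(r(-2), -3) = 0 - 9*(-2 - 1*1) = 0 - 9*(-2 - 1) = 0 - 9*(-3) = 0 + 27 = 27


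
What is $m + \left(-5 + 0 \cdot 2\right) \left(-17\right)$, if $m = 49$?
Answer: $134$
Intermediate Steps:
$m + \left(-5 + 0 \cdot 2\right) \left(-17\right) = 49 + \left(-5 + 0 \cdot 2\right) \left(-17\right) = 49 + \left(-5 + 0\right) \left(-17\right) = 49 - -85 = 49 + 85 = 134$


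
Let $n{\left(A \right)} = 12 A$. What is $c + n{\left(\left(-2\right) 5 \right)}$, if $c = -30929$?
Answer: $-31049$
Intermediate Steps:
$c + n{\left(\left(-2\right) 5 \right)} = -30929 + 12 \left(\left(-2\right) 5\right) = -30929 + 12 \left(-10\right) = -30929 - 120 = -31049$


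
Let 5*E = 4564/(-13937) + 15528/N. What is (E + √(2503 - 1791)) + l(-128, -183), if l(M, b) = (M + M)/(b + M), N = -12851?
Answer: 22684796/43963271 + 2*√178 ≈ 27.199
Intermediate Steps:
l(M, b) = 2*M/(M + b) (l(M, b) = (2*M)/(M + b) = 2*M/(M + b))
E = -43420/141361 (E = (4564/(-13937) + 15528/(-12851))/5 = (4564*(-1/13937) + 15528*(-1/12851))/5 = (-652/1991 - 15528/12851)/5 = (⅕)*(-217100/141361) = -43420/141361 ≈ -0.30716)
(E + √(2503 - 1791)) + l(-128, -183) = (-43420/141361 + √(2503 - 1791)) + 2*(-128)/(-128 - 183) = (-43420/141361 + √712) + 2*(-128)/(-311) = (-43420/141361 + 2*√178) + 2*(-128)*(-1/311) = (-43420/141361 + 2*√178) + 256/311 = 22684796/43963271 + 2*√178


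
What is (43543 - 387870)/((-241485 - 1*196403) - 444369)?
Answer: 344327/882257 ≈ 0.39028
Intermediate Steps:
(43543 - 387870)/((-241485 - 1*196403) - 444369) = -344327/((-241485 - 196403) - 444369) = -344327/(-437888 - 444369) = -344327/(-882257) = -344327*(-1/882257) = 344327/882257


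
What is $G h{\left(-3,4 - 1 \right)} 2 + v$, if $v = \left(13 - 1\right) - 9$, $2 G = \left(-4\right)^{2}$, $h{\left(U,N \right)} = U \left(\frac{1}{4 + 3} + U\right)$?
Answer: $\frac{981}{7} \approx 140.14$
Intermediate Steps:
$h{\left(U,N \right)} = U \left(\frac{1}{7} + U\right)$
$G = 8$ ($G = \frac{\left(-4\right)^{2}}{2} = \frac{1}{2} \cdot 16 = 8$)
$v = 3$ ($v = 12 - 9 = 3$)
$G h{\left(-3,4 - 1 \right)} 2 + v = 8 - 3 \left(\frac{1}{7} - 3\right) 2 + 3 = 8 \left(-3\right) \left(- \frac{20}{7}\right) 2 + 3 = 8 \cdot \frac{60}{7} \cdot 2 + 3 = 8 \cdot \frac{120}{7} + 3 = \frac{960}{7} + 3 = \frac{981}{7}$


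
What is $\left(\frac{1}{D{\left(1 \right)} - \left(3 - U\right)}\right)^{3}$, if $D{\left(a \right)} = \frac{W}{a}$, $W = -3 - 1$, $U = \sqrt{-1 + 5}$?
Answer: $- \frac{1}{125} \approx -0.008$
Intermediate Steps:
$U = 2$ ($U = \sqrt{4} = 2$)
$W = -4$ ($W = -3 - 1 = -4$)
$D{\left(a \right)} = - \frac{4}{a}$
$\left(\frac{1}{D{\left(1 \right)} - \left(3 - U\right)}\right)^{3} = \left(\frac{1}{- \frac{4}{1} - \left(3 - 2\right)}\right)^{3} = \left(\frac{1}{\left(-4\right) 1 - \left(3 - 2\right)}\right)^{3} = \left(\frac{1}{-4 - 1}\right)^{3} = \left(\frac{1}{-5}\right)^{3} = \left(- \frac{1}{5}\right)^{3} = - \frac{1}{125}$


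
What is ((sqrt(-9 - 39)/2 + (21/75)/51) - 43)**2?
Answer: 2985505624/1625625 - 219272*I*sqrt(3)/1275 ≈ 1836.5 - 297.87*I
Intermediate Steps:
((sqrt(-9 - 39)/2 + (21/75)/51) - 43)**2 = ((sqrt(-48)*(1/2) + (21*(1/75))*(1/51)) - 43)**2 = (((4*I*sqrt(3))*(1/2) + (7/25)*(1/51)) - 43)**2 = ((2*I*sqrt(3) + 7/1275) - 43)**2 = ((7/1275 + 2*I*sqrt(3)) - 43)**2 = (-54818/1275 + 2*I*sqrt(3))**2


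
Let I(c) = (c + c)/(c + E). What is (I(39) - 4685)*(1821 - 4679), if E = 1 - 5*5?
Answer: 66874342/5 ≈ 1.3375e+7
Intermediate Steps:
E = -24 (E = 1 - 25 = -24)
I(c) = 2*c/(-24 + c) (I(c) = (c + c)/(c - 24) = (2*c)/(-24 + c) = 2*c/(-24 + c))
(I(39) - 4685)*(1821 - 4679) = (2*39/(-24 + 39) - 4685)*(1821 - 4679) = (2*39/15 - 4685)*(-2858) = (2*39*(1/15) - 4685)*(-2858) = (26/5 - 4685)*(-2858) = -23399/5*(-2858) = 66874342/5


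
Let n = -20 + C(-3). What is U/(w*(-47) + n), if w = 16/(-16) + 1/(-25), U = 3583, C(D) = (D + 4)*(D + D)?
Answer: 89575/572 ≈ 156.60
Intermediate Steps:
C(D) = 2*D*(4 + D) (C(D) = (4 + D)*(2*D) = 2*D*(4 + D))
n = -26 (n = -20 + 2*(-3)*(4 - 3) = -20 + 2*(-3)*1 = -20 - 6 = -26)
w = -26/25 (w = 16*(-1/16) + 1*(-1/25) = -1 - 1/25 = -26/25 ≈ -1.0400)
U/(w*(-47) + n) = 3583/(-26/25*(-47) - 26) = 3583/(1222/25 - 26) = 3583/(572/25) = 3583*(25/572) = 89575/572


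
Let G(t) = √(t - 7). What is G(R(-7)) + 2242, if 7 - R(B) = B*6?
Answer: 2242 + √42 ≈ 2248.5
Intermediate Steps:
R(B) = 7 - 6*B (R(B) = 7 - B*6 = 7 - 6*B)
G(t) = √(-7 + t)
G(R(-7)) + 2242 = √(-7 + (7 - 6*(-7))) + 2242 = √(-7 + (7 + 42)) + 2242 = √(-7 + 49) + 2242 = √42 + 2242 = 2242 + √42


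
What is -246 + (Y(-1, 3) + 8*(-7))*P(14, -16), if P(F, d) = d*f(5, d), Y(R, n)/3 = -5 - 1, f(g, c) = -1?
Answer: -1430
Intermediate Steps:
Y(R, n) = -18 (Y(R, n) = 3*(-5 - 1) = 3*(-6) = -18)
P(F, d) = -d (P(F, d) = d*(-1) = -d)
-246 + (Y(-1, 3) + 8*(-7))*P(14, -16) = -246 + (-18 + 8*(-7))*(-1*(-16)) = -246 + (-18 - 56)*16 = -246 - 74*16 = -246 - 1184 = -1430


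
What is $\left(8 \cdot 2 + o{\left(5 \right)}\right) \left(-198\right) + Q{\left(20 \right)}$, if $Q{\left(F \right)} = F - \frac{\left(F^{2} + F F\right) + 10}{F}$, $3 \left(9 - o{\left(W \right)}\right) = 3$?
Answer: $- \frac{9545}{2} \approx -4772.5$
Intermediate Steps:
$o{\left(W \right)} = 8$ ($o{\left(W \right)} = 9 - 1 = 8$)
$Q{\left(F \right)} = F - \frac{10 + 2 F^{2}}{F}$ ($Q{\left(F \right)} = F - \frac{\left(F^{2} + F^{2}\right) + 10}{F} = F - \frac{2 F^{2} + 10}{F} = F - \frac{10 + 2 F^{2}}{F}$)
$\left(8 \cdot 2 + o{\left(5 \right)}\right) \left(-198\right) + Q{\left(20 \right)} = \left(8 \cdot 2 + 8\right) \left(-198\right) - \left(20 + \frac{10}{20}\right) = \left(16 + 8\right) \left(-198\right) - \frac{41}{2} = 24 \left(-198\right) - \frac{41}{2} = -4752 - \frac{41}{2} = - \frac{9545}{2}$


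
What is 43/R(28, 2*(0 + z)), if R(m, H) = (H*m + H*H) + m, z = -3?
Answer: -43/104 ≈ -0.41346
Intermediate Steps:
R(m, H) = m + H² + H*m (R(m, H) = (H*m + H²) + m = (H² + H*m) + m = m + H² + H*m)
43/R(28, 2*(0 + z)) = 43/(28 + (2*(0 - 3))² + (2*(0 - 3))*28) = 43/(28 + (2*(-3))² + (2*(-3))*28) = 43/(28 + (-6)² - 6*28) = 43/(28 + 36 - 168) = 43/(-104) = 43*(-1/104) = -43/104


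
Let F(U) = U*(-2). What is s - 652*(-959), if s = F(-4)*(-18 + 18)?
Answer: 625268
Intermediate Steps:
F(U) = -2*U
s = 0 (s = (-2*(-4))*(-18 + 18) = 8*0 = 0)
s - 652*(-959) = 0 - 652*(-959) = 0 + 625268 = 625268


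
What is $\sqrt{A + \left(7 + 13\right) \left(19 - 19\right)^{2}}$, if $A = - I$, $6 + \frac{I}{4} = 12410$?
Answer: $4 i \sqrt{3101} \approx 222.75 i$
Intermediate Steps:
$I = 49616$ ($I = -24 + 4 \cdot 12410 = -24 + 49640 = 49616$)
$A = -49616$ ($A = \left(-1\right) 49616 = -49616$)
$\sqrt{A + \left(7 + 13\right) \left(19 - 19\right)^{2}} = \sqrt{-49616 + \left(7 + 13\right) \left(19 - 19\right)^{2}} = \sqrt{-49616 + 20 \cdot 0^{2}} = \sqrt{-49616 + 20 \cdot 0} = \sqrt{-49616 + 0} = \sqrt{-49616} = 4 i \sqrt{3101}$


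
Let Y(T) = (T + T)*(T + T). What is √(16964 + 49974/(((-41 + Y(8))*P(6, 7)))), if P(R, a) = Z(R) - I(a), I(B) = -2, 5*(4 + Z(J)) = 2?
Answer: √124391303/86 ≈ 129.69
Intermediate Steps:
Y(T) = 4*T² (Y(T) = (2*T)*(2*T) = 4*T²)
Z(J) = -18/5 (Z(J) = -4 + (⅕)*2 = -4 + ⅖ = -18/5)
P(R, a) = -8/5 (P(R, a) = -18/5 - 1*(-2) = -18/5 + 2 = -8/5)
√(16964 + 49974/(((-41 + Y(8))*P(6, 7)))) = √(16964 + 49974/(((-41 + 4*8²)*(-8/5)))) = √(16964 + 49974/(((-41 + 4*64)*(-8/5)))) = √(16964 + 49974/(((-41 + 256)*(-8/5)))) = √(16964 + 49974/((215*(-8/5)))) = √(16964 + 49974/(-344)) = √(16964 + 49974*(-1/344)) = √(16964 - 24987/172) = √(2892821/172) = √124391303/86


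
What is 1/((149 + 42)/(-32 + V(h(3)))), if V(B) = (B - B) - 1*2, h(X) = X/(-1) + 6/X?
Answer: -34/191 ≈ -0.17801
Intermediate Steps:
h(X) = -X + 6/X (h(X) = X*(-1) + 6/X = -X + 6/X)
V(B) = -2 (V(B) = 0 - 2 = -2)
1/((149 + 42)/(-32 + V(h(3)))) = 1/((149 + 42)/(-32 - 2)) = 1/(191/(-34)) = 1/(191*(-1/34)) = 1/(-191/34) = -34/191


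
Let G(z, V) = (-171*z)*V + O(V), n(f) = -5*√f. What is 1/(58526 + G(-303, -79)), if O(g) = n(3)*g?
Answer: -4034701/16278811691326 - 395*√3/16278811691326 ≈ -2.4789e-7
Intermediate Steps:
O(g) = -5*g*√3 (O(g) = (-5*√3)*g = -5*g*√3)
G(z, V) = -171*V*z - 5*V*√3 (G(z, V) = (-171*z)*V - 5*V*√3 = -171*V*z - 5*V*√3)
1/(58526 + G(-303, -79)) = 1/(58526 - 79*(-171*(-303) - 5*√3)) = 1/(58526 - 79*(51813 - 5*√3)) = 1/(58526 + (-4093227 + 395*√3)) = 1/(-4034701 + 395*√3)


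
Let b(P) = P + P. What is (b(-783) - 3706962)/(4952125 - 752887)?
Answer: -618088/699873 ≈ -0.88314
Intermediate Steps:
b(P) = 2*P
(b(-783) - 3706962)/(4952125 - 752887) = (2*(-783) - 3706962)/(4952125 - 752887) = (-1566 - 3706962)/4199238 = -3708528*1/4199238 = -618088/699873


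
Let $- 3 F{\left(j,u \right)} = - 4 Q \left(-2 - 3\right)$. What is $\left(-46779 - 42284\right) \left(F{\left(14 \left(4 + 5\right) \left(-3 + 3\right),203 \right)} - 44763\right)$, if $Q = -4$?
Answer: $\frac{11953056167}{3} \approx 3.9844 \cdot 10^{9}$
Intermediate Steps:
$F{\left(j,u \right)} = \frac{80}{3}$ ($F{\left(j,u \right)} = - \frac{\left(-4\right) \left(-4\right) \left(-2 - 3\right)}{3} = - \frac{16 \left(-2 - 3\right)}{3} = - \frac{16 \left(-5\right)}{3} = \left(- \frac{1}{3}\right) \left(-80\right) = \frac{80}{3}$)
$\left(-46779 - 42284\right) \left(F{\left(14 \left(4 + 5\right) \left(-3 + 3\right),203 \right)} - 44763\right) = \left(-46779 - 42284\right) \left(\frac{80}{3} - 44763\right) = \left(-89063\right) \left(- \frac{134209}{3}\right) = \frac{11953056167}{3}$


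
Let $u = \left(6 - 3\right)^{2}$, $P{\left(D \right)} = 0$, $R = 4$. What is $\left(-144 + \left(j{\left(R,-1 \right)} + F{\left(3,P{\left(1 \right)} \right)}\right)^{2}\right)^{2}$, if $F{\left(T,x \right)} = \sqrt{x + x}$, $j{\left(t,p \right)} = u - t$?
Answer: $14161$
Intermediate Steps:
$u = 9$ ($u = 3^{2} = 9$)
$j{\left(t,p \right)} = 9 - t$
$F{\left(T,x \right)} = \sqrt{2} \sqrt{x}$ ($F{\left(T,x \right)} = \sqrt{2 x} = \sqrt{2} \sqrt{x}$)
$\left(-144 + \left(j{\left(R,-1 \right)} + F{\left(3,P{\left(1 \right)} \right)}\right)^{2}\right)^{2} = \left(-144 + \left(\left(9 - 4\right) + \sqrt{2} \sqrt{0}\right)^{2}\right)^{2} = \left(-144 + \left(\left(9 - 4\right) + \sqrt{2} \cdot 0\right)^{2}\right)^{2} = \left(-144 + \left(5 + 0\right)^{2}\right)^{2} = \left(-144 + 5^{2}\right)^{2} = \left(-144 + 25\right)^{2} = \left(-119\right)^{2} = 14161$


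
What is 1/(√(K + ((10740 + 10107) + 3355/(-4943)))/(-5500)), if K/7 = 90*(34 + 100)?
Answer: -2750*√2571998238718/260165713 ≈ -16.952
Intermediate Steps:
K = 84420 (K = 7*(90*(34 + 100)) = 7*(90*134) = 7*12060 = 84420)
1/(√(K + ((10740 + 10107) + 3355/(-4943)))/(-5500)) = 1/(√(84420 + ((10740 + 10107) + 3355/(-4943)))/(-5500)) = 1/(√(84420 + (20847 + 3355*(-1/4943)))*(-1/5500)) = 1/(√(84420 + (20847 - 3355/4943))*(-1/5500)) = 1/(√(84420 + 103043366/4943)*(-1/5500)) = 1/(√(520331426/4943)*(-1/5500)) = 1/((√2571998238718/4943)*(-1/5500)) = 1/(-√2571998238718/27186500) = -2750*√2571998238718/260165713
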